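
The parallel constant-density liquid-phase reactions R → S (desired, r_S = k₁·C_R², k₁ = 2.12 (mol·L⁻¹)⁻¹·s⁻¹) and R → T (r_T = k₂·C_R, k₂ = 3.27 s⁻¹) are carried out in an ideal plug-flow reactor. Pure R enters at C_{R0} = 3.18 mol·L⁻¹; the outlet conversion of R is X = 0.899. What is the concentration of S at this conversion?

C_R = C_{R0}(1−X) = 0.3212 mol·L⁻¹.
Along a PFR/batch, dC_T/dC_R = −r_T/(r_S+r_T) = −k₂/(k₂+k₁·C_R).
Integrating from C_{R0} to C_R: C_T = (3.27/2.12)·ln[(3.27+2.12·3.18)/(3.27+2.12·0.321)] = 1.542·ln(10.01/3.951) = 1.434 mol·L⁻¹.
Then C_S = (C_{R0}−C_R) − C_T = 2.859 − 1.434 = 1.425 mol·L⁻¹.

1.42 mol·L⁻¹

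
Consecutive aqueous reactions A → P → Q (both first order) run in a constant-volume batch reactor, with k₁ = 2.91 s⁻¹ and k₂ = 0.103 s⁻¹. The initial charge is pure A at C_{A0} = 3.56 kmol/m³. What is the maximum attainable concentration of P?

Evaluating C_P at t_opt = ln(k₂/k₁)/(k₂−k₁) gives C_{P,max}/C_{A0} = (k₁/k₂)^[k₂/(k₂−k₁)].
= (2.91/0.103)^(0.103/(0.103−2.91)) = (28.25)^(-0.03669) = 0.8846.
C_{P,max} = 0.8846×3.56 = 3.15 kmol/m³.

3.15 kmol/m³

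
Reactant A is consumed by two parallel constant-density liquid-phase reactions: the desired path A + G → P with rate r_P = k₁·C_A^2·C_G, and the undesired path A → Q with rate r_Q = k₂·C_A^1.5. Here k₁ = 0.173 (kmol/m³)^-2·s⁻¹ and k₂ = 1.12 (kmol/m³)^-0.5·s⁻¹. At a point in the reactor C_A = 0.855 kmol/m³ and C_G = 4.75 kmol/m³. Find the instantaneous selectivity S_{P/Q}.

S_{P/Q} = r_P/r_Q = (k₁·C_A^2·C_G)/(k₂·C_A^1.5) = (k₁/k₂)·C_A^0.5·C_G.
= (0.173×0.8550^2×4.750) / (1.12×0.8550^1.5) = 0.6007/0.8855 = 0.678.

0.678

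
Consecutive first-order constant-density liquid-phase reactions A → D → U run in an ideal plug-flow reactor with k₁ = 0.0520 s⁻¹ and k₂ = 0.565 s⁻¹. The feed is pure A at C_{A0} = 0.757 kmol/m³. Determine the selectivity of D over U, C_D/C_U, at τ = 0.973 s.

3.30

Solving the coupled first-order balances gives C_D(τ) = [k₁/(k₂−k₁)]·C_{A0}·(e^(−k₁τ) − e^(−k₂τ)).
e^(−k₁τ) = e^(−0.0520×0.973) = e^(−0.05060) = 0.9507; e^(−k₂τ) = e^(−0.5497) = 0.5771.
C_D = 0.0520×0.757/(0.565−0.0520) × (0.9507−0.5771) = 0.07673×0.3736 = 0.02866 kmol/m³.
C_A = C_{A0}e^(−k₁τ) = 0.7197 kmol/m³, so C_U = C_{A0}−C_A−C_D = 0.008684 kmol/m³; C_D/C_U = 3.30.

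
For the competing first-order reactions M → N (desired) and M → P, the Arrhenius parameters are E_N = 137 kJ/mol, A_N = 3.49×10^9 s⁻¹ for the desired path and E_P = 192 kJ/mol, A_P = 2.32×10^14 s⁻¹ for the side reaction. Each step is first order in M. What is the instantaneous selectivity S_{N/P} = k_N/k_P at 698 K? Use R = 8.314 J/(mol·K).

With equal orders, S_{N/P} = k_N/k_P = (A_N/A_P)·exp[(E_P−E_N)/(RT)].
(E_P−E_N)/(RT) = (192−137)×10³/(8.314×698) = 55000/5803 = 9.478.
k_N/k_P = (3.49×10^9/2.32×10^14)·exp(9.478) = 1.504×10^-5 × 13063 = 0.197.
Since E_N < E_P, lowering the temperature improves selectivity toward N.

0.197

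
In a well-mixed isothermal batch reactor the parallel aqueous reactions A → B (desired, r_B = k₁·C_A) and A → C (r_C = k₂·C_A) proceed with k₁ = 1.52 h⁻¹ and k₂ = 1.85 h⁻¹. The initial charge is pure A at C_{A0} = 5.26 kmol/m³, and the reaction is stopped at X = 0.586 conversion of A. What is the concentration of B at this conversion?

1.39 kmol/m³

C_A = C_{A0}(1−X) = 2.178 kmol/m³.
Both paths are first order in A, so the instantaneous fraction to B is constant: dC_B/d(−C_A) = k₁/(k₁+k₂) = 0.4510.
C_B = 0.4510·(C_{A0}−C_A) = 0.4510×3.082 = 1.39 kmol/m³.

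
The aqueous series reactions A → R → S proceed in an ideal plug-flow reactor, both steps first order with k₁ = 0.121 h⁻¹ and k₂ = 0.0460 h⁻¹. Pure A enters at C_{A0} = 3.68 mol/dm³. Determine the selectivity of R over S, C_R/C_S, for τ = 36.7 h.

0.394

For first-order series with pure A initially, C_R(τ) = k₁C_{A0}/(k₂−k₁)·(e^(−k₁τ) − e^(−k₂τ)).
e^(−k₁τ) = e^(−0.121×36.7) = e^(−4.441) = 0.01179; e^(−k₂τ) = e^(−1.688) = 0.1849.
C_R = 0.121×3.68/(0.0460−0.121) × (0.01179−0.1849) = (-5.937)×(-0.1731) = 1.027 mol/dm³.
C_A = C_{A0}e^(−k₁τ) = 0.04338 mol/dm³, so C_S = C_{A0}−C_A−C_R = 2.609 mol/dm³; C_R/C_S = 0.394.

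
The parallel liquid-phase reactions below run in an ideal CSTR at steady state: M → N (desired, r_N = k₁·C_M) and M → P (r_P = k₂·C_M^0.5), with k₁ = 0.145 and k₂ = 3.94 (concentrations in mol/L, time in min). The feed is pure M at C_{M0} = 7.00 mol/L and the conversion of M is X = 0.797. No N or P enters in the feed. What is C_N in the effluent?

Exit C_M = C_{M0}(1−X) = 7.00×0.203 = 1.421 mol/L.
Rates in a CSTR are evaluated at the outlet concentration: r_N = 0.145×1.421 = 0.2060, r_P = 3.94×1.421^0.5 = 4.697.
Fraction of consumed M going to N: r_N/(r_N+r_P) = 0.04203.
C_N = 0.04203·C_{M0}·X = 0.04203×7.00×0.797 = 0.234 mol/L.

0.234 mol/L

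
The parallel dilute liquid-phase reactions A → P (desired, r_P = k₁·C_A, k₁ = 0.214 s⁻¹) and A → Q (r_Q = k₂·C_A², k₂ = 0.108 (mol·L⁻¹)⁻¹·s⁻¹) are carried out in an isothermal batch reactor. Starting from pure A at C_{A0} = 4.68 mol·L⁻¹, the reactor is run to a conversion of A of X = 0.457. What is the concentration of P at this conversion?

0.767 mol·L⁻¹

C_A = C_{A0}(1−X) = 2.541 mol·L⁻¹.
Along a PFR/batch, dC_P/dC_A = −r_P/(r_P+r_Q) = −k₁/(k₁+k₂·C_A).
Integrating from C_{A0} to C_A: C_P = (0.214/0.108)·ln[(0.214+0.108·4.68)/(0.214+0.108·2.54)] = 1.981·ln(0.7194/0.4885) = 0.7673 mol·L⁻¹.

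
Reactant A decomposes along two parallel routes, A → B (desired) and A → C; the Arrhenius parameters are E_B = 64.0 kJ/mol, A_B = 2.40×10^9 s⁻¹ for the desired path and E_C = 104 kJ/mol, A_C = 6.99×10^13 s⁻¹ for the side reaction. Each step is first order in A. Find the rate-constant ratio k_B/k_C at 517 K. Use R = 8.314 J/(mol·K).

0.378

With equal orders, S_{B/C} = k_B/k_C = (A_B/A_C)·exp[(E_C−E_B)/(RT)].
(E_C−E_B)/(RT) = (104−64.0)×10³/(8.314×517) = 40000/4298 = 9.306.
k_B/k_C = (2.40×10^9/6.99×10^13)·exp(9.306) = 3.433×10^-5 × 11003 = 0.378.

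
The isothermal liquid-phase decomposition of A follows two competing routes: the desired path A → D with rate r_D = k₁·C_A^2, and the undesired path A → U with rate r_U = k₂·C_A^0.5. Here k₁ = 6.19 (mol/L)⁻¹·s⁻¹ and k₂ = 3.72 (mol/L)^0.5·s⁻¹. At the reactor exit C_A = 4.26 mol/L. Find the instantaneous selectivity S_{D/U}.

S_{D/U} = r_D/r_U = (k₁·C_A^2)/(k₂·C_A^0.5) = (k₁/k₂)·C_A^1.5.
= (6.19×4.260^2) / (3.72×4.260^0.5) = 112.3/7.678 = 14.6.

14.6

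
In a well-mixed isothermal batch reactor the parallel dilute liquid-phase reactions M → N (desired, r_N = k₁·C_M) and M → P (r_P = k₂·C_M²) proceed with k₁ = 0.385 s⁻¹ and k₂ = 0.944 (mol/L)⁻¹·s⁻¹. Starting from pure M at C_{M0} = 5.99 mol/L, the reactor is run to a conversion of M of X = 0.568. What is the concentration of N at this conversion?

0.309 mol/L

C_M = C_{M0}(1−X) = 2.588 mol/L.
Along a PFR/batch, dC_N/dC_M = −r_N/(r_N+r_P) = −k₁/(k₁+k₂·C_M).
Integrating from C_{M0} to C_M: C_N = (0.385/0.944)·ln[(0.385+0.944·5.99)/(0.385+0.944·2.59)] = 0.4078·ln(6.040/2.828) = 0.3095 mol/L.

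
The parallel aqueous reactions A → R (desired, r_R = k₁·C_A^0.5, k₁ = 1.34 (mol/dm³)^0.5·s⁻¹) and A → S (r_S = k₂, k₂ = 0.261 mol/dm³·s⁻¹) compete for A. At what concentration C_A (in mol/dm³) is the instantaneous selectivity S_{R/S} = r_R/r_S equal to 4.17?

0.660 mol/dm³

S_{R/S} = (k₁/k₂)·C_A^0.5 ⇒ C_A = (S·k₂/k₁)^(2).
= (4.17×0.261/1.34)^(2) = (0.8122)^(2) = 0.660 mol/dm³.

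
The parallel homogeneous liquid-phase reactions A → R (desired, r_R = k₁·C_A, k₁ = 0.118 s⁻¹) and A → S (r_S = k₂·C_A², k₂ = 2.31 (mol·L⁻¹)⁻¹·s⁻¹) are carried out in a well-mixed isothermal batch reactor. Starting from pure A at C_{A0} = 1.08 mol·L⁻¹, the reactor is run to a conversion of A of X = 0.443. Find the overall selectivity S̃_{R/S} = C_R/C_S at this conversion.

C_A = C_{A0}(1−X) = 0.6016 mol·L⁻¹.
Along a PFR/batch, dC_R/dC_A = −r_R/(r_R+r_S) = −k₁/(k₁+k₂·C_A).
Integrating from C_{A0} to C_A: C_R = (0.118/2.31)·ln[(0.118+2.31·1.08)/(0.118+2.31·0.602)] = 0.05108·ln(2.613/1.508) = 0.02809 mol·L⁻¹.
C_S = (C_{A0}−C_A)−C_R = 0.4503 mol·L⁻¹; S̃_{R/S} = 0.02809/0.4503 = 0.0624.

0.0624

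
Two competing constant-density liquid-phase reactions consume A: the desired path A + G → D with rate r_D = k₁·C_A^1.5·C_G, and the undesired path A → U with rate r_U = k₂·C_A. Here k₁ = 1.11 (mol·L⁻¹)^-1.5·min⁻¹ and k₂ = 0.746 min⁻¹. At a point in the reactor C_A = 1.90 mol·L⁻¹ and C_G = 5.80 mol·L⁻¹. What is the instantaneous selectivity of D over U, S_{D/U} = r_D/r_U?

11.9

S_{D/U} = r_D/r_U = (k₁·C_A^1.5·C_G)/(k₂·C_A) = (k₁/k₂)·C_A^0.5·C_G.
= (1.11×1.900^1.5×5.800) / (0.746×1.900) = 16.86/1.417 = 11.9.
Since the desired path is higher order in A, keeping C_A high (PFR or concentrated feed) favours D.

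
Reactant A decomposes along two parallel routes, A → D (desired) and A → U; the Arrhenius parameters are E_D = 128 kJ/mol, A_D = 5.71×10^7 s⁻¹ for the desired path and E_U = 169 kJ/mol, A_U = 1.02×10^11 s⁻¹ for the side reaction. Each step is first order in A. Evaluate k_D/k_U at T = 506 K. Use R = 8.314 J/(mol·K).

k_D/k_U = (A_D/A_U)·exp[−(E_D−E_U)/(RT)] = (A_D/A_U)·exp[(E_U−E_D)/(RT)].
(E_U−E_D)/(RT) = (169−128)×10³/(8.314×506) = 41000/4207 = 9.746.
k_D/k_U = (5.71×10^7/1.02×10^11)·exp(9.746) = 5.598×10^-4 × 17085 = 9.56.

9.56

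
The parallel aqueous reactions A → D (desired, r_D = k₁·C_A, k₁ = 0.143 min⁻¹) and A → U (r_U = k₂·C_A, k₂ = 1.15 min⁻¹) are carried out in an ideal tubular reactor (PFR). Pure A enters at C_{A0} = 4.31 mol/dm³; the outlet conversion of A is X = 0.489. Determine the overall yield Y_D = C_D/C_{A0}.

C_A = C_{A0}(1−X) = 2.202 mol/dm³.
Both paths are first order in A, so the instantaneous fraction to D is constant: dC_D/d(−C_A) = k₁/(k₁+k₂) = 0.1106.
C_D = 0.1106·(C_{A0}−C_A) = 0.1106×2.108 = 0.233 mol/dm³.
Y_D = C_D/C_{A0} = 0.2331/4.31 = 0.0541.

0.0541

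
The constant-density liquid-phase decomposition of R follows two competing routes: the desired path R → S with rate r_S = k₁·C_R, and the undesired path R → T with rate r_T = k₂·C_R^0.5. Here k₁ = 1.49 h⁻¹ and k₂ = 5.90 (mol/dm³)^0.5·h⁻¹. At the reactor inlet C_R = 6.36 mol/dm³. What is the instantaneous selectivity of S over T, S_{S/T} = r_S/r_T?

0.637

S_{S/T} = r_S/r_T = (k₁·C_R)/(k₂·C_R^0.5) = (k₁/k₂)·C_R^0.5.
= (1.49×6.360) / (5.90×6.360^0.5) = 9.476/14.88 = 0.637.
Since the desired path is higher order in R, keeping C_R high (PFR or concentrated feed) favours S.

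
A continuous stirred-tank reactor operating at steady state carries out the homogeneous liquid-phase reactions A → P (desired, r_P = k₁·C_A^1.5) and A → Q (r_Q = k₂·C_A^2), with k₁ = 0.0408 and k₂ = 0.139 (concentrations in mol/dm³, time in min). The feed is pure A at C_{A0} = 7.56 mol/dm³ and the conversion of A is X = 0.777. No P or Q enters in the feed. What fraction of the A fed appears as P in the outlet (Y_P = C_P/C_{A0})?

0.143

Exit C_A = C_{A0}(1−X) = 7.56×0.223 = 1.686 mol/dm³.
A CSTR operates uniformly at the exit composition, giving r_P = 0.08931 and r_Q = 0.3951 (each k·C_A^n at C_A = 1.686).
Fraction of consumed A going to P: r_P/(r_P+r_Q) = 0.1844.
C_P = 0.1844·C_{A0}·X = 0.1844×7.56×0.777 = 1.08 mol/dm³; Y_P = C_P/C_{A0} = 0.143.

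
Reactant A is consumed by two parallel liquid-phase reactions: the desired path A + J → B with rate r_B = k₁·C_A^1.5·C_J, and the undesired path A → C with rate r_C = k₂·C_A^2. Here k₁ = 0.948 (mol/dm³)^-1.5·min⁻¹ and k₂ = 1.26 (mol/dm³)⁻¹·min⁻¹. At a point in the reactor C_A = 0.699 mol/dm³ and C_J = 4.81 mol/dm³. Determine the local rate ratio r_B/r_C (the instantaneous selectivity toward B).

4.33

S_{B/C} = r_B/r_C = (k₁·C_A^1.5·C_J)/(k₂·C_A^2) = (k₁/k₂)·C_A^-0.5·C_J.
= (0.948×0.6990^1.5×4.810) / (1.26×0.6990^2) = 2.665/0.6156 = 4.33.
The undesired path is higher order in A, so low C_A (CSTR or dilute feed) favours B.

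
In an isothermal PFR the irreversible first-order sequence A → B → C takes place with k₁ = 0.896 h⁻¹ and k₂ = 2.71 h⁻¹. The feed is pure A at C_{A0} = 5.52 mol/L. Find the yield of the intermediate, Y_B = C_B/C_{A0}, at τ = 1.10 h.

For first-order series with pure A initially, C_B(τ) = k₁C_{A0}/(k₂−k₁)·(e^(−k₁τ) − e^(−k₂τ)).
e^(−k₁τ) = e^(−0.896×1.10) = e^(−0.9856) = 0.3732; e^(−k₂τ) = e^(−2.981) = 0.05074.
C_B = 0.896×5.52/(2.71−0.896) × (0.3732−0.05074) = 2.727×0.3225 = 0.8792 mol/L.
Y_B = C_B/C_{A0} = 0.8792/5.52 = 0.159.

0.159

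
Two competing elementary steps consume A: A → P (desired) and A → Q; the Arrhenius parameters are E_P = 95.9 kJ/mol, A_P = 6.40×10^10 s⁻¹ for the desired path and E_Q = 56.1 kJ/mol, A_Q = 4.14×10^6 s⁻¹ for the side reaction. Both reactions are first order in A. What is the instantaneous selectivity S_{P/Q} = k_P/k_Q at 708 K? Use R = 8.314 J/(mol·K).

17.9

k_P/k_Q = (A_P/A_Q)·exp[−(E_P−E_Q)/(RT)] = (A_P/A_Q)·exp[(E_Q−E_P)/(RT)].
(E_Q−E_P)/(RT) = (56.1−95.9)×10³/(8.314×708) = -39800/5886 = -6.761.
k_P/k_Q = (6.40×10^10/4.14×10^6)·exp(-6.761) = 15459 × 0.001158 = 17.9.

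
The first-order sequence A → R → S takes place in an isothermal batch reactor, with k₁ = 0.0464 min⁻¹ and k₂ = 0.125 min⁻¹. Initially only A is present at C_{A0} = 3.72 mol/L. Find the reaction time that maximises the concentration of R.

12.6 min

Setting dC_R/dt = 0 gives t_opt = ln(k₂/k₁)/(k₂−k₁).
= ln(0.125/0.0464)/(0.125−0.0464) = ln(2.694)/0.07860 = 0.9910/0.07860 = 12.6 min.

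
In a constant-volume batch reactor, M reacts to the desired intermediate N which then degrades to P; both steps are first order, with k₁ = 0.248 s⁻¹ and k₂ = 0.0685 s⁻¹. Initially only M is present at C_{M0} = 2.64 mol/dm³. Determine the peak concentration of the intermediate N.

1.62 mol/dm³

At the optimum, C_{N,max}/C_{M0} = (k₁/k₂)^[k₂/(k₂−k₁)].
= (0.248/0.0685)^(0.0685/(0.0685−0.248)) = (3.620)^(-0.3816) = 0.6120.
C_{N,max} = 0.6120×2.64 = 1.62 mol/dm³.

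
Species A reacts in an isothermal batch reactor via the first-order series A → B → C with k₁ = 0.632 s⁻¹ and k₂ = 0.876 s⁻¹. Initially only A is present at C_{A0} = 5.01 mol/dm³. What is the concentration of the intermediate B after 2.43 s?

For first-order series with pure A initially, C_B(t) = k₁C_{A0}/(k₂−k₁)·(e^(−k₁t) − e^(−k₂t)).
e^(−k₁t) = e^(−0.632×2.43) = e^(−1.536) = 0.2153; e^(−k₂t) = e^(−2.129) = 0.1190.
C_B = 0.632×5.01/(0.876−0.632) × (0.2153−0.1190) = 12.98×0.09630 = 1.250 mol/dm³.

1.25 mol/dm³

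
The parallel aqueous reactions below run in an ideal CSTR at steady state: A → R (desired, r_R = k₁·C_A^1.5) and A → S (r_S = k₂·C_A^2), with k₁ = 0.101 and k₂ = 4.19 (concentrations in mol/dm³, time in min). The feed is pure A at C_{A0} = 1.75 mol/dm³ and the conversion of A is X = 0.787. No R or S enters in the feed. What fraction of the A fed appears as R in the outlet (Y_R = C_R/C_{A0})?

0.0299

Exit C_A = C_{A0}(1−X) = 1.75×0.213 = 0.3727 mol/dm³.
A CSTR operates uniformly at the exit composition, giving r_R = 0.02299 and r_S = 0.5822 (each k·C_A^n at C_A = 0.3727).
Fraction of consumed A going to R: r_R/(r_R+r_S) = 0.03798.
C_R = 0.03798·C_{A0}·X = 0.03798×1.75×0.787 = 0.0523 mol/dm³; Y_R = C_R/C_{A0} = 0.0299.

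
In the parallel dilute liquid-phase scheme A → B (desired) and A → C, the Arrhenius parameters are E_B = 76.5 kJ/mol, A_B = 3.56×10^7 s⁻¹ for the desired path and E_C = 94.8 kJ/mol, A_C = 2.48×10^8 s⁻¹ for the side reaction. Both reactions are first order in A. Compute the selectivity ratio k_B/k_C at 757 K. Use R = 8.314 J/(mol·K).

k_B/k_C = (A_B/A_C)·exp[−(E_B−E_C)/(RT)] = (A_B/A_C)·exp[(E_C−E_B)/(RT)].
(E_C−E_B)/(RT) = (94.8−76.5)×10³/(8.314×757) = 18300/6294 = 2.908.
k_B/k_C = (3.56×10^7/2.48×10^8)·exp(2.908) = 0.1435 × 18.31 = 2.63.
Since E_B < E_C, lowering the temperature improves selectivity toward B.

2.63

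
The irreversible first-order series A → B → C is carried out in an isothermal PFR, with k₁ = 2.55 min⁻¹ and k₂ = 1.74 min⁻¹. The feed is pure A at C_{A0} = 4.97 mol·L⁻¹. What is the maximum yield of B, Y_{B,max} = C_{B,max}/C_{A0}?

Evaluating C_B at τ_opt = ln(k₂/k₁)/(k₂−k₁) gives C_{B,max}/C_{A0} = (k₁/k₂)^[k₂/(k₂−k₁)].
= (2.55/1.74)^(1.74/(1.74−2.55)) = (1.466)^(-2.148) = 0.4400.

0.440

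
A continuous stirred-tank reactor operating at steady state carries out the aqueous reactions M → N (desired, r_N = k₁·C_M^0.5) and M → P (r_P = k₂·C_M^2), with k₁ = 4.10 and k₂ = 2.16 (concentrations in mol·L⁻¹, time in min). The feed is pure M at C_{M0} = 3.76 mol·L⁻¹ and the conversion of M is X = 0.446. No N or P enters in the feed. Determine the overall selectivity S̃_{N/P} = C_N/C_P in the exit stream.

Exit C_M = C_{M0}(1−X) = 3.76×0.554 = 2.083 mol·L⁻¹.
A CSTR operates uniformly at the exit composition, giving r_N = 5.917 and r_P = 9.372 (each k·C_M^n at C_M = 2.083).
Overall selectivity = C_N/C_P = r_Nτ/(r_Pτ) = r_N/r_P = 0.631.

0.631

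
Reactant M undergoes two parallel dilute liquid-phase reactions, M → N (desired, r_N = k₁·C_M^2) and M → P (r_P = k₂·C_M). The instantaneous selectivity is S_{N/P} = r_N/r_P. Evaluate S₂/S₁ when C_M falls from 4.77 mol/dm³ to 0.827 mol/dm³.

0.173

S_{N/P} = (k₁/k₂)·C_M, so S₂/S₁ = (C_{M,2}/C_{M,1}).
= 0.827/4.77 = 0.173.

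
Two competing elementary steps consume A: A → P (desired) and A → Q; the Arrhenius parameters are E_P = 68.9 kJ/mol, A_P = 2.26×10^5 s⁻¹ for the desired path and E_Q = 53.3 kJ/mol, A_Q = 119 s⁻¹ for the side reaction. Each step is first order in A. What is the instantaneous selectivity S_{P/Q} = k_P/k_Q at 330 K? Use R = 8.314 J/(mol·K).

Since both paths have the same order in A, the concentration cancels and S_{P/Q} = k_P/k_Q = (A_P/A_Q)·exp[(E_Q−E_P)/(RT)].
(E_Q−E_P)/(RT) = (53.3−68.9)×10³/(8.314×330) = -15600/2744 = -5.686.
k_P/k_Q = (2.26×10^5/119)·exp(-5.686) = 1899 × 0.003393 = 6.44.

6.44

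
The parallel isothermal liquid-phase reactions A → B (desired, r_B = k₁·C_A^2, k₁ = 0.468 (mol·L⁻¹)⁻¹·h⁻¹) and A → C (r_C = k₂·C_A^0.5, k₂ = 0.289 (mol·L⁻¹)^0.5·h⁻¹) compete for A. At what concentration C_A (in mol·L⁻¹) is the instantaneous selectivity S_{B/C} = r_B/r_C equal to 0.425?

0.410 mol·L⁻¹

S_{B/C} = (k₁/k₂)·C_A^1.5 ⇒ C_A = (S·k₂/k₁)^(1/1.5).
= (0.425×0.289/0.468)^(0.6667) = (0.2624)^(0.6667) = 0.410 mol·L⁻¹.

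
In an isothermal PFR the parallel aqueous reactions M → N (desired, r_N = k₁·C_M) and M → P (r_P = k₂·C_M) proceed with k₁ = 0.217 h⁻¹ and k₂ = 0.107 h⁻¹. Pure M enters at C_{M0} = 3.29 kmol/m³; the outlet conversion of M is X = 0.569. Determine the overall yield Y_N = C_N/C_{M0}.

C_M = C_{M0}(1−X) = 1.418 kmol/m³.
Both paths are first order in M, so the instantaneous fraction to N is constant: dC_N/d(−C_M) = k₁/(k₁+k₂) = 0.6698.
C_N = 0.6698·(C_{M0}−C_M) = 0.6698×1.872 = 1.25 kmol/m³.
Y_N = C_N/C_{M0} = 1.254/3.29 = 0.381.

0.381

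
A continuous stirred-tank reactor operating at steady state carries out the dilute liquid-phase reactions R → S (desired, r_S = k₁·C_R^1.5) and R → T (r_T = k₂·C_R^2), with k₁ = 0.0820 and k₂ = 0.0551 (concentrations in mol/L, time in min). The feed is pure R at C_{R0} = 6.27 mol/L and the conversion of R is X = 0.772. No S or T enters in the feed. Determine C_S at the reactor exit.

Exit C_R = C_{R0}(1−X) = 6.27×0.228 = 1.430 mol/L.
Rates in a CSTR are evaluated at the outlet concentration: r_S = 0.0820×1.430^1.5 = 0.1402, r_T = 0.0551×1.430^2 = 0.1126.
Fraction of consumed R going to S: r_S/(r_S+r_T) = 0.5545.
C_S = 0.5545·C_{R0}·X = 0.5545×6.27×0.772 = 2.68 mol/L.

2.68 mol/L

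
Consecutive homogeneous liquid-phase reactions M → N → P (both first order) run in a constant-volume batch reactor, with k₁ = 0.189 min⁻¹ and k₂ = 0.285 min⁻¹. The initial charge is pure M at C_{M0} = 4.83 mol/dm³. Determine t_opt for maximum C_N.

4.28 min

For first-order series the maximum of C_N occurs at t_opt = ln(k₂/k₁)/(k₂−k₁).
= ln(0.285/0.189)/(0.285−0.189) = ln(1.508)/0.09600 = 0.4107/0.09600 = 4.28 min.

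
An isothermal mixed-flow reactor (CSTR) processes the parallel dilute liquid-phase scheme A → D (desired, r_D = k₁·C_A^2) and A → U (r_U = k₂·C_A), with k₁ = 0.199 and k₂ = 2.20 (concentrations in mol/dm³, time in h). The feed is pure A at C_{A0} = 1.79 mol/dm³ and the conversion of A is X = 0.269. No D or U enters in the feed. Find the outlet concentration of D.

0.0510 mol/dm³

Exit C_A = C_{A0}(1−X) = 1.79×0.731 = 1.308 mol/dm³.
Rates in a CSTR are evaluated at the outlet concentration: r_D = 0.199×1.308^2 = 0.3407, r_U = 2.20×1.308 = 2.879.
Fraction of consumed A going to D: r_D/(r_D+r_U) = 0.1058.
C_D = 0.1058·C_{A0}·X = 0.1058×1.79×0.269 = 0.0510 mol/dm³.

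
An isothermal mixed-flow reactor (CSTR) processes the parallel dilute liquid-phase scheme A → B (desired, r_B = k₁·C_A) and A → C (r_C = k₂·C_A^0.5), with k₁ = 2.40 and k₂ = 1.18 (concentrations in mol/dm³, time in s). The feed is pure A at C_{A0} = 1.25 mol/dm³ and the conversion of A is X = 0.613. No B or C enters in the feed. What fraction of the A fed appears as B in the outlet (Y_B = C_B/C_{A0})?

0.359

Exit C_A = C_{A0}(1−X) = 1.25×0.387 = 0.4838 mol/dm³.
Rates in a CSTR are evaluated at the outlet concentration: r_B = 2.40×0.4838 = 1.161, r_C = 1.18×0.4838^0.5 = 0.8207.
Fraction of consumed A going to B: r_B/(r_B+r_C) = 0.5859.
C_B = 0.5859·C_{A0}·X = 0.5859×1.25×0.613 = 0.449 mol/dm³; Y_B = C_B/C_{A0} = 0.359.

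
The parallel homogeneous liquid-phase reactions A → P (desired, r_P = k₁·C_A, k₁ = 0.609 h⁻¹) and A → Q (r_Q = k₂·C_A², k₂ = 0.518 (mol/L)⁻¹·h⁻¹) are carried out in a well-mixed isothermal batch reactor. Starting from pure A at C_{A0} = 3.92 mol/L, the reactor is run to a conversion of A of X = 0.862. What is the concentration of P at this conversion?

C_A = C_{A0}(1−X) = 0.5410 mol/L.
Along a PFR/batch, dC_P/dC_A = −r_P/(r_P+r_Q) = −k₁/(k₁+k₂·C_A).
Integrating from C_{A0} to C_A: C_P = (0.609/0.518)·ln[(0.609+0.518·3.92)/(0.609+0.518·0.541)] = 1.176·ln(2.640/0.8892) = 1.279 mol/L.

1.28 mol/L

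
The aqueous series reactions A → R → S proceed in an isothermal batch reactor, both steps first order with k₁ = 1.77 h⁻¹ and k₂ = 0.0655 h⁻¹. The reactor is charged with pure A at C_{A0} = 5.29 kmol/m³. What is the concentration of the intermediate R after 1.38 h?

Solving the coupled first-order balances gives C_R(t) = [k₁/(k₂−k₁)]·C_{A0}·(e^(−k₁t) − e^(−k₂t)).
e^(−k₁t) = e^(−1.77×1.38) = e^(−2.443) = 0.08693; e^(−k₂t) = e^(−0.09039) = 0.9136.
C_R = 1.77×5.29/(0.0655−1.77) × (0.08693−0.9136) = (-5.493)×(-0.8266) = 4.541 kmol/m³.

4.54 kmol/m³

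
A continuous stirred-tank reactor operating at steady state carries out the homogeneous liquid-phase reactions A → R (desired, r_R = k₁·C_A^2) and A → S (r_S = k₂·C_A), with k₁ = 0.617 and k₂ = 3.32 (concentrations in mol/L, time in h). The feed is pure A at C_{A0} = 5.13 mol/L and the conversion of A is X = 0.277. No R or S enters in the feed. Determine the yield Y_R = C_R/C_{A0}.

Exit C_A = C_{A0}(1−X) = 5.13×0.723 = 3.709 mol/L.
Rates in a CSTR are evaluated at the outlet concentration: r_R = 0.617×3.709^2 = 8.488, r_S = 3.32×3.709 = 12.31.
Fraction of consumed A going to R: r_R/(r_R+r_S) = 0.4080.
C_R = 0.4080·C_{A0}·X = 0.4080×5.13×0.277 = 0.580 mol/L; Y_R = C_R/C_{A0} = 0.113.

0.113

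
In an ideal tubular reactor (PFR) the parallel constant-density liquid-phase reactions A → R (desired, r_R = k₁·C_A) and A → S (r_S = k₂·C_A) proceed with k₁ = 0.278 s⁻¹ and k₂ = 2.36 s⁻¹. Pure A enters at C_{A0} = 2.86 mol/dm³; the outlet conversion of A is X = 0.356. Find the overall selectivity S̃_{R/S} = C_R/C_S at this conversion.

0.118

C_A = C_{A0}(1−X) = 1.842 mol/dm³.
Both paths are first order in A, so the instantaneous fraction to R is constant: dC_R/d(−C_A) = k₁/(k₁+k₂) = 0.1054.
C_R = 0.1054·(C_{A0}−C_A) = 0.1054×1.018 = 0.107 mol/dm³.
C_S = (C_{A0}−C_A)−C_R = 0.9109 mol/dm³; S̃_{R/S} = 0.1073/0.9109 = 0.118.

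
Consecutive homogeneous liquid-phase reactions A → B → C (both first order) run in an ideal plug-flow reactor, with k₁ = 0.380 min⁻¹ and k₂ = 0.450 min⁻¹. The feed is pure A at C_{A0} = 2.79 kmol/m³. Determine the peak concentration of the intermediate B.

0.941 kmol/m³

Evaluating C_B at τ_opt = ln(k₂/k₁)/(k₂−k₁) gives C_{B,max}/C_{A0} = (k₁/k₂)^[k₂/(k₂−k₁)].
= (0.380/0.450)^(0.450/(0.450−0.380)) = (0.8444)^(6.429) = 0.3373.
C_{B,max} = 0.3373×2.79 = 0.941 kmol/m³.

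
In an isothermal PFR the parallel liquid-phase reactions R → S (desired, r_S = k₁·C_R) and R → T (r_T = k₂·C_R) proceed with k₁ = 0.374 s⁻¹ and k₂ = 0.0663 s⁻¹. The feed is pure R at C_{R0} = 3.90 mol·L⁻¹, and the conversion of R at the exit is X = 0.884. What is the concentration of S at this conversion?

2.93 mol·L⁻¹

C_R = C_{R0}(1−X) = 0.4524 mol·L⁻¹.
Both paths are first order in R, so the instantaneous fraction to S is constant: dC_S/d(−C_R) = k₁/(k₁+k₂) = 0.8494.
C_S = 0.8494·(C_{R0}−C_R) = 0.8494×3.448 = 2.93 mol·L⁻¹.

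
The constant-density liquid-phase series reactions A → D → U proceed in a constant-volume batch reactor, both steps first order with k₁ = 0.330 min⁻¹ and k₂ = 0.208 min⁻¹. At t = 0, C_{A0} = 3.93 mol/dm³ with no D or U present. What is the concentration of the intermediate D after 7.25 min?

For first-order series with pure A initially, C_D(t) = k₁C_{A0}/(k₂−k₁)·(e^(−k₁t) − e^(−k₂t)).
e^(−k₁t) = e^(−0.330×7.25) = e^(−2.393) = 0.09140; e^(−k₂t) = e^(−1.508) = 0.2214.
C_D = 0.330×3.93/(0.208−0.330) × (0.09140−0.2214) = (-10.63)×(-0.1300) = 1.381 mol/dm³.

1.38 mol/dm³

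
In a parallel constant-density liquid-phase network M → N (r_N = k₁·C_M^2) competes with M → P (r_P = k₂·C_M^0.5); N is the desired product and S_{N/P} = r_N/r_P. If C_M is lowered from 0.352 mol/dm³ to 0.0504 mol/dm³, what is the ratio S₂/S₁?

0.0542

S_{N/P} = (k₁/k₂)·C_M^1.5, so S₂/S₁ = (C_{M,2}/C_{M,1})^1.5.
= (0.0504/0.352)^1.5 = (0.1432)^1.5 = 0.0542.
Selectivity toward N falls as C_M falls — high-concentration operation is favoured.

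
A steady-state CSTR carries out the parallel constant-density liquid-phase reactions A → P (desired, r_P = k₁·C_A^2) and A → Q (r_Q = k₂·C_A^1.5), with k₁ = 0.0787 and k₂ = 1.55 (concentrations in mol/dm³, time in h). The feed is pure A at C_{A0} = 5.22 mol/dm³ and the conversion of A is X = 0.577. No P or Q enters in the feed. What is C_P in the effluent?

Exit C_A = C_{A0}(1−X) = 5.22×0.423 = 2.208 mol/dm³.
A CSTR operates uniformly at the exit composition, giving r_P = 0.3837 and r_Q = 5.086 (each k·C_A^n at C_A = 2.208).
Fraction of consumed A going to P: r_P/(r_P+r_Q) = 0.07016.
C_P = 0.07016·C_{A0}·X = 0.07016×5.22×0.577 = 0.211 mol/dm³.

0.211 mol/dm³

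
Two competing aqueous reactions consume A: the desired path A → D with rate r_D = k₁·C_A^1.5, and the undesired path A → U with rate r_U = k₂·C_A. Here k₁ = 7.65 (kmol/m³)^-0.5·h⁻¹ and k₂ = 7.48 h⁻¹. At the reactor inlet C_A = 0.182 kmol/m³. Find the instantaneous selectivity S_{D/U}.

S_{D/U} = r_D/r_U = (k₁·C_A^1.5)/(k₂·C_A) = (k₁/k₂)·C_A^0.5.
= (7.65×0.1820^1.5) / (7.48×0.1820) = 0.5940/1.361 = 0.436.
Since the desired path is higher order in A, keeping C_A high (PFR or concentrated feed) favours D.

0.436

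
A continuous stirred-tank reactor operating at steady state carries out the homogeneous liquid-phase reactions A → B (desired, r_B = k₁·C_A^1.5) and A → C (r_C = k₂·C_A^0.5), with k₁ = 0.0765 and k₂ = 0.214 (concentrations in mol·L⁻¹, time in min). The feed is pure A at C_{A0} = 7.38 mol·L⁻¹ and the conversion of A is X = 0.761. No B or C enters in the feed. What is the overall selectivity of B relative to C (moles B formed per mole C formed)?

Exit C_A = C_{A0}(1−X) = 7.38×0.239 = 1.764 mol·L⁻¹.
A CSTR operates uniformly at the exit composition, giving r_B = 0.1792 and r_C = 0.2842 (each k·C_A^n at C_A = 1.764).
Overall selectivity = C_B/C_C = r_Bτ/(r_Cτ) = r_B/r_C = 0.631.

0.631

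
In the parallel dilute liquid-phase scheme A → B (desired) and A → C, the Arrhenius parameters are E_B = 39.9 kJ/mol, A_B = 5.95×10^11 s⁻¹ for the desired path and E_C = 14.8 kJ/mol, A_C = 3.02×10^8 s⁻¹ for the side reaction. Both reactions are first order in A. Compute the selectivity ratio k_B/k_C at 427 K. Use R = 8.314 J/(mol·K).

With equal orders, S_{B/C} = k_B/k_C = (A_B/A_C)·exp[(E_C−E_B)/(RT)].
(E_C−E_B)/(RT) = (14.8−39.9)×10³/(8.314×427) = -25100/3550 = -7.070.
k_B/k_C = (5.95×10^11/3.02×10^8)·exp(-7.070) = 1970 × 8.500×10^-4 = 1.67.

1.67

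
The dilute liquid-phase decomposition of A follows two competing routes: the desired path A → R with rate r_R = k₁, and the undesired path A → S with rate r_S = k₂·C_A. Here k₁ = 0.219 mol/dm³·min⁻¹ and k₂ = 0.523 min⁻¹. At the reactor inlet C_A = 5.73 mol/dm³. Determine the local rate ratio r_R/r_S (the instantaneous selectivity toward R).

0.0731

S_{R/S} = r_R/r_S = (k₁)/(k₂·C_A) = (k₁/k₂)·C_A⁻¹.
= (0.219) / (0.523×5.730) = 0.2190/2.997 = 0.0731.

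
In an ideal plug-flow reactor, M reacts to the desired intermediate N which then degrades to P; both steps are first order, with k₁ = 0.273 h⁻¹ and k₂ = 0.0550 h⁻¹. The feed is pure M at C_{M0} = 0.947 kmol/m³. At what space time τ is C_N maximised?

The intermediate peaks when r₁ = r₂, i.e. k₁e^(−k₁τ) = k₂e^(−k₂τ), giving τ_opt = ln(k₂/k₁)/(k₂−k₁).
= ln(0.0550/0.273)/(0.0550−0.273) = ln(0.2015)/-0.2180 = -1.602/-0.2180 = 7.35 h.

7.35 h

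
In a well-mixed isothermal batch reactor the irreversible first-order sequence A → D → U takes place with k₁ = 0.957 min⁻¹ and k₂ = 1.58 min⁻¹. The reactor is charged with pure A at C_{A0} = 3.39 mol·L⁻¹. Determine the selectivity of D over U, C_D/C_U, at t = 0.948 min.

Solving the coupled first-order balances gives C_D(t) = [k₁/(k₂−k₁)]·C_{A0}·(e^(−k₁t) − e^(−k₂t)).
e^(−k₁t) = e^(−0.957×0.948) = e^(−0.9072) = 0.4036; e^(−k₂t) = e^(−1.498) = 0.2236.
C_D = 0.957×3.39/(1.58−0.957) × (0.4036−0.2236) = 5.207×0.1800 = 0.9375 mol·L⁻¹.
C_A = C_{A0}e^(−k₁t) = 1.368 mol·L⁻¹, so C_U = C_{A0}−C_A−C_D = 1.084 mol·L⁻¹; C_D/C_U = 0.865.

0.865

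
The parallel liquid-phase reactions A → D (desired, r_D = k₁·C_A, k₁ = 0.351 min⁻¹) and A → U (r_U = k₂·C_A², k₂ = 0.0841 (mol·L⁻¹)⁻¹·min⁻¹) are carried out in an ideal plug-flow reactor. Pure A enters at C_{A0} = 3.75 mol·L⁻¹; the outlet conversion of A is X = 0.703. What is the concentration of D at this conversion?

1.69 mol·L⁻¹

C_A = C_{A0}(1−X) = 1.114 mol·L⁻¹.
Along a PFR/batch, dC_D/dC_A = −r_D/(r_D+r_U) = −k₁/(k₁+k₂·C_A).
Integrating from C_{A0} to C_A: C_D = (0.351/0.0841)·ln[(0.351+0.0841·3.75)/(0.351+0.0841·1.11)] = 4.174·ln(0.6664/0.4447) = 1.688 mol·L⁻¹.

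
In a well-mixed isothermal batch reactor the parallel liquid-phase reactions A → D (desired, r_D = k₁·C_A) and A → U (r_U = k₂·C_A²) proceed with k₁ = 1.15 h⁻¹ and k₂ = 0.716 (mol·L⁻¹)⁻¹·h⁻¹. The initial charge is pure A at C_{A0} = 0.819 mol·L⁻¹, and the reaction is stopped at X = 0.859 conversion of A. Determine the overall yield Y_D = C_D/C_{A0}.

C_A = C_{A0}(1−X) = 0.1155 mol·L⁻¹.
Along a PFR/batch, dC_D/dC_A = −r_D/(r_D+r_U) = −k₁/(k₁+k₂·C_A).
Integrating from C_{A0} to C_A: C_D = (1.15/0.716)·ln[(1.15+0.716·0.819)/(1.15+0.716·0.115)] = 1.606·ln(1.736/1.233) = 0.5503 mol·L⁻¹.
Y_D = C_D/C_{A0} = 0.5503/0.819 = 0.672.

0.672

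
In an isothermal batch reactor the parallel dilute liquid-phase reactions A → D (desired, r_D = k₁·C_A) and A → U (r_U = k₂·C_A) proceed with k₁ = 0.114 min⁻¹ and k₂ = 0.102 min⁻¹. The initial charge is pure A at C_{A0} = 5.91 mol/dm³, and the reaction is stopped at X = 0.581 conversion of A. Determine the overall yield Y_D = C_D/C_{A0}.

0.307

C_A = C_{A0}(1−X) = 2.476 mol/dm³.
Both paths are first order in A, so the instantaneous fraction to D is constant: dC_D/d(−C_A) = k₁/(k₁+k₂) = 0.5278.
C_D = 0.5278·(C_{A0}−C_A) = 0.5278×3.434 = 1.81 mol/dm³.
Y_D = C_D/C_{A0} = 1.812/5.91 = 0.307.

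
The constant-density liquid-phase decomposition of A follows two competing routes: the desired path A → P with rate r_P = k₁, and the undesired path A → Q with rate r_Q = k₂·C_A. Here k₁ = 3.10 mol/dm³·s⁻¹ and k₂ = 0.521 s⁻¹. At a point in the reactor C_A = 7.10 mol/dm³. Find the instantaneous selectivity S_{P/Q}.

0.838

S_{P/Q} = r_P/r_Q = (k₁)/(k₂·C_A) = (k₁/k₂)·C_A⁻¹.
= (3.10) / (0.521×7.100) = 3.100/3.699 = 0.838.
The undesired path is higher order in A, so low C_A (CSTR or dilute feed) favours P.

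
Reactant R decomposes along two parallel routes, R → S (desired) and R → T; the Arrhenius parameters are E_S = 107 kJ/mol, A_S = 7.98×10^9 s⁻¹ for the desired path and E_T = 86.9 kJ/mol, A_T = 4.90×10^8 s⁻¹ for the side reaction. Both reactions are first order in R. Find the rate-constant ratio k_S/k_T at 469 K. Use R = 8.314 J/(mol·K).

With equal orders, S_{S/T} = k_S/k_T = (A_S/A_T)·exp[(E_T−E_S)/(RT)].
(E_T−E_S)/(RT) = (86.9−107)×10³/(8.314×469) = -20100/3899 = -5.155.
k_S/k_T = (7.98×10^9/4.90×10^8)·exp(-5.155) = 16.29 × 0.005772 = 0.0940.

0.0940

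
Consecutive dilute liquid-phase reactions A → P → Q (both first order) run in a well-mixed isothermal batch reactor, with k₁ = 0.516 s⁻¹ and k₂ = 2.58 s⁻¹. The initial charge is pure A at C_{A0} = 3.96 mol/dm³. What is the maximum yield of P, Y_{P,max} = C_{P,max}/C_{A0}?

0.134

At the optimum, C_{P,max}/C_{A0} = (k₁/k₂)^[k₂/(k₂−k₁)].
= (0.516/2.58)^(2.58/(2.58−0.516)) = (0.2000)^(1.250) = 0.1337.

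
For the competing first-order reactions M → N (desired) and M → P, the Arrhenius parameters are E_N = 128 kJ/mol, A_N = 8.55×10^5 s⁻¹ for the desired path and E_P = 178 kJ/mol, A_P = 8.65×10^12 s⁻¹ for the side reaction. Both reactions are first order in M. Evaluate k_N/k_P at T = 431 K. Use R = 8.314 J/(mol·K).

0.113

k_N/k_P = (A_N/A_P)·exp[−(E_N−E_P)/(RT)] = (A_N/A_P)·exp[(E_P−E_N)/(RT)].
(E_P−E_N)/(RT) = (178−128)×10³/(8.314×431) = 50000/3583 = 13.95.
k_N/k_P = (8.55×10^5/8.65×10^12)·exp(13.95) = 9.884×10^-8 × 1.148×10^6 = 0.113.
Since E_N < E_P, lowering the temperature improves selectivity toward N.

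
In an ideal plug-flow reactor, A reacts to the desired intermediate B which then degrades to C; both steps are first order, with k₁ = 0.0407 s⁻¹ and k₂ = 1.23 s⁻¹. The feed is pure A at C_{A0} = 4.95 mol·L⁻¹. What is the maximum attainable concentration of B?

0.146 mol·L⁻¹

For a first-order series the maximum intermediate yield is C_{B,max}/C_{A0} = (k₁/k₂)^[k₂/(k₂−k₁)].
= (0.0407/1.23)^(1.23/(1.23−0.0407)) = (0.03309)^(1.034) = 0.02945.
C_{B,max} = 0.02945×4.95 = 0.146 mol·L⁻¹.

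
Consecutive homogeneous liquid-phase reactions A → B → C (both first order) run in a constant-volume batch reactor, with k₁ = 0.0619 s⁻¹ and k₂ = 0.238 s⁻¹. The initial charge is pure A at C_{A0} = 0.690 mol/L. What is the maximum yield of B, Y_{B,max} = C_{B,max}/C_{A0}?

For a first-order series the maximum intermediate yield is C_{B,max}/C_{A0} = (k₁/k₂)^[k₂/(k₂−k₁)].
= (0.0619/0.238)^(0.238/(0.238−0.0619)) = (0.2601)^(1.352) = 0.1620.

0.162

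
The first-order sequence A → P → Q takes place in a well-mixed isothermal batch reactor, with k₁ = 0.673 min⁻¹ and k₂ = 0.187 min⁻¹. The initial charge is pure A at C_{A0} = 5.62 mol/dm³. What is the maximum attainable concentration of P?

3.43 mol/dm³

Evaluating C_P at t_opt = ln(k₂/k₁)/(k₂−k₁) gives C_{P,max}/C_{A0} = (k₁/k₂)^[k₂/(k₂−k₁)].
= (0.673/0.187)^(0.187/(0.187−0.673)) = (3.599)^(-0.3848) = 0.6109.
C_{P,max} = 0.6109×5.62 = 3.43 mol/dm³.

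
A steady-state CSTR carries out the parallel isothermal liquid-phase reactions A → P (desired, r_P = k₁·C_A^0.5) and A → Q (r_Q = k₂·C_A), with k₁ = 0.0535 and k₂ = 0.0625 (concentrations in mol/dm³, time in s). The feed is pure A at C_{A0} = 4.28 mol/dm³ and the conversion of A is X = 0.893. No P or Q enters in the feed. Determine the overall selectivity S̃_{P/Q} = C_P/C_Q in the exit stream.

Exit C_A = C_{A0}(1−X) = 4.28×0.107 = 0.4580 mol/dm³.
A CSTR operates uniformly at the exit composition, giving r_P = 0.03620 and r_Q = 0.02862 (each k·C_A^n at C_A = 0.4580).
Overall selectivity = C_P/C_Q = r_Pτ/(r_Qτ) = r_P/r_Q = 1.26.

1.26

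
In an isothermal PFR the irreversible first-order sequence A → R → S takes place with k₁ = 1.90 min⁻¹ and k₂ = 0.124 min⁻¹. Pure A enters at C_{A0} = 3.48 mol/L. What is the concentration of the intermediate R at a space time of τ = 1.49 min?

2.88 mol/L

Solving the coupled first-order balances gives C_R(τ) = [k₁/(k₂−k₁)]·C_{A0}·(e^(−k₁τ) − e^(−k₂τ)).
e^(−k₁τ) = e^(−1.90×1.49) = e^(−2.831) = 0.05895; e^(−k₂τ) = e^(−0.1848) = 0.8313.
C_R = 1.90×3.48/(0.124−1.90) × (0.05895−0.8313) = (-3.723)×(-0.7723) = 2.875 mol/L.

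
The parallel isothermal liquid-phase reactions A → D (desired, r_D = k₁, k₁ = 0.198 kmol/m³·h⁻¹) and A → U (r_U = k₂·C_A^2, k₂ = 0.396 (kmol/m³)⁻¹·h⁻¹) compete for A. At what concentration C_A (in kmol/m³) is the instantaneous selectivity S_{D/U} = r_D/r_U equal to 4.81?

0.322 kmol/m³

S_{D/U} = (k₁/k₂)·C_A^-2 ⇒ C_A = (S·k₂/k₁)^(-0.5).
= (4.81×0.396/0.198)^(-0.5) = (9.620)^(-0.5) = 0.322 kmol/m³.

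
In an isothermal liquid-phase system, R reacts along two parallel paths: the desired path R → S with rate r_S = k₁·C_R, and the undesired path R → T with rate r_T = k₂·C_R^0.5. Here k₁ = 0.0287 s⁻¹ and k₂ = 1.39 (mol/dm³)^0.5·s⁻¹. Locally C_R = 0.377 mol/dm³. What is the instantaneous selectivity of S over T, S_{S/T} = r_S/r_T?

S_{S/T} = r_S/r_T = (k₁·C_R)/(k₂·C_R^0.5) = (k₁/k₂)·C_R^0.5.
= (0.0287×0.3770) / (1.39×0.3770^0.5) = 0.01082/0.8535 = 0.0127.
Since the desired path is higher order in R, keeping C_R high (PFR or concentrated feed) favours S.

0.0127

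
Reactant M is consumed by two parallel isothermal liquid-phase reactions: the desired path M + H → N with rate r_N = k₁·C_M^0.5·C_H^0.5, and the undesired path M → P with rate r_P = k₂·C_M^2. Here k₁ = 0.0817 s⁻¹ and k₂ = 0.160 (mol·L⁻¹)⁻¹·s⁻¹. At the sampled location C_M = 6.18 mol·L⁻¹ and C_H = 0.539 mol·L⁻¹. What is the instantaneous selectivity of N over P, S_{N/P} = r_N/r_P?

S_{N/P} = r_N/r_P = (k₁·C_M^0.5·C_H^0.5)/(k₂·C_M^2) = (k₁/k₂)·C_M^-1.5·C_H^0.5.
= (0.0817×6.180^0.5×0.5390^0.5) / (0.160×6.180^2) = 0.1491/6.111 = 0.0244.
The undesired path is higher order in M, so low C_M (CSTR or dilute feed) favours N.

0.0244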